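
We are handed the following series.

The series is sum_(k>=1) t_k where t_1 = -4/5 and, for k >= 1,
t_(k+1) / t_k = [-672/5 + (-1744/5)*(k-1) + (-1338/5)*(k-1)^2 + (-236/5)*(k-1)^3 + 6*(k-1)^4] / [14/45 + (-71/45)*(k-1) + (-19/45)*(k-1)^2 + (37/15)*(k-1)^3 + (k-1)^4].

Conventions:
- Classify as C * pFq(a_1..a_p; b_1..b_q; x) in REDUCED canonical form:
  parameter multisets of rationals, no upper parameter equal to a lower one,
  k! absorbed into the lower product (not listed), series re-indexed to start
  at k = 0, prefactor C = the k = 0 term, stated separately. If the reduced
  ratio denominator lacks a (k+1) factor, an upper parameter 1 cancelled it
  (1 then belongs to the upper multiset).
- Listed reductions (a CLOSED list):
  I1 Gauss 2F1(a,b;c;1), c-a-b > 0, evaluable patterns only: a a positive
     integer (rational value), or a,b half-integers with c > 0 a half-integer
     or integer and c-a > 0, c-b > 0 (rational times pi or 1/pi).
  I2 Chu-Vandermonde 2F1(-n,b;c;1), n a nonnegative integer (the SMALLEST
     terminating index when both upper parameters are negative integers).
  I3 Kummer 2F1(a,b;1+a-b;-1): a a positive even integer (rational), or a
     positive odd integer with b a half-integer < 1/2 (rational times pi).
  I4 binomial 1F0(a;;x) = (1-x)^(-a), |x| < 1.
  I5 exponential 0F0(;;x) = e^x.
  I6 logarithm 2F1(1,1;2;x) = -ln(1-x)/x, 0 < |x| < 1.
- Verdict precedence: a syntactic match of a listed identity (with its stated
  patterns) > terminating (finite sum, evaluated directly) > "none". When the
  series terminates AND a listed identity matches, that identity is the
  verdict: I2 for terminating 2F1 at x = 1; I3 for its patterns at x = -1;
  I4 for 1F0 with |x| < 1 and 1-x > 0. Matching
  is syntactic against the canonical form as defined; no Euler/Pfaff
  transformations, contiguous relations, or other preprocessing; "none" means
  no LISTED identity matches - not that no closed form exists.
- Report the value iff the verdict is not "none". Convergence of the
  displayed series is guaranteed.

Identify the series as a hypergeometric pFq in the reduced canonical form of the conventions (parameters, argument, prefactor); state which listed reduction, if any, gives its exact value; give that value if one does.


This is -4/5 * 3F2(-12, 4/5, 1; -2/3, -1/5; 6) in reduced canonical form. Verdict: terminating - upper parameter -12 makes this a finite sum (last index 12), evaluated exactly. Value: -2604118846254980/589.

Structural cue: t_0 = -4/5 here, and the expanded ratio factors over Q; prefactor -4/5, roots give parameters.
Adjacent-term ratio: r(k) = 6 * (k-12) (k+4/5) (k+1) / [(k-2/3) (k-1/5) (k+1)] - rational; roots negated = parameters, x = 6, C = -4/5.


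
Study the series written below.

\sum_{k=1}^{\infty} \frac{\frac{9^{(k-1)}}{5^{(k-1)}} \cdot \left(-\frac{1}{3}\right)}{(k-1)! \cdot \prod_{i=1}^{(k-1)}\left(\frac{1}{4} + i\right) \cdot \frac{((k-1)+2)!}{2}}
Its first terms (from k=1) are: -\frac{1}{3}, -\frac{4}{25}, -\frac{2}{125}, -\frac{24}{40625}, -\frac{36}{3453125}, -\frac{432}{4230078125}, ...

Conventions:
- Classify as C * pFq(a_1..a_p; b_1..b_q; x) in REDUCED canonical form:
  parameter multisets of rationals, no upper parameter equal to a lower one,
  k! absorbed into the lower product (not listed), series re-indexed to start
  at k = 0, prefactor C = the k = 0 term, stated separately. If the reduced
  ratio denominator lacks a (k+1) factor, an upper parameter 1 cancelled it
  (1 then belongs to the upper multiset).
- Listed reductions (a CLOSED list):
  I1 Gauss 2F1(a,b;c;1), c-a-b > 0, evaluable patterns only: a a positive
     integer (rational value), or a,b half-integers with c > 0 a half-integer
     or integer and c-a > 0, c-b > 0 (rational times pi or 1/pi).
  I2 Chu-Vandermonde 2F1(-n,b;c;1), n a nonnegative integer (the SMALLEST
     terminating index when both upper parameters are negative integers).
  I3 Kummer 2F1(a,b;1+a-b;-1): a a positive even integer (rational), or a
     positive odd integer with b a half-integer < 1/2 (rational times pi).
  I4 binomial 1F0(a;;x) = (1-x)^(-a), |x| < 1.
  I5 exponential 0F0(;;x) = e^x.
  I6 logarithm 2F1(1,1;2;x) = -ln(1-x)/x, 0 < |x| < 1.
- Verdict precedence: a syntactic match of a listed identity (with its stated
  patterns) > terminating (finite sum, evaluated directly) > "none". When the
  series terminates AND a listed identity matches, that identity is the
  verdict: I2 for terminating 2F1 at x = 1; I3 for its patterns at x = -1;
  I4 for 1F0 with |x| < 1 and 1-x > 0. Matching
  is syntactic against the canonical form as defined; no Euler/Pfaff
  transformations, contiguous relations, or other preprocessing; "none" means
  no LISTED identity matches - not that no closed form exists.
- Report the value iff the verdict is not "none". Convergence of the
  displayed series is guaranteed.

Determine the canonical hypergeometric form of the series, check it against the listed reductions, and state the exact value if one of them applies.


Classification (C = -\frac{1}{3}): 0F2 with upper {-}, lower {\frac{5}{4}, 3}, argument x = \frac{9}{5}. Verdict: none. Every listed pattern misses the 0F2 form at \frac{9}{5}, upper {-}.

The tell: with t_0 = -\frac{1}{3}, the two geometric factors (C = -1/3, x = 9/5) combine into one argument.
Adjacent-term ratio: r(k) = \frac{9}{5} * 1 / [(k+\frac{5}{4}) (k+3) (k+1)] - poly over poly, x = \frac{9}{5} from leading terms; C = -\frac{1}{3} at k = 0.


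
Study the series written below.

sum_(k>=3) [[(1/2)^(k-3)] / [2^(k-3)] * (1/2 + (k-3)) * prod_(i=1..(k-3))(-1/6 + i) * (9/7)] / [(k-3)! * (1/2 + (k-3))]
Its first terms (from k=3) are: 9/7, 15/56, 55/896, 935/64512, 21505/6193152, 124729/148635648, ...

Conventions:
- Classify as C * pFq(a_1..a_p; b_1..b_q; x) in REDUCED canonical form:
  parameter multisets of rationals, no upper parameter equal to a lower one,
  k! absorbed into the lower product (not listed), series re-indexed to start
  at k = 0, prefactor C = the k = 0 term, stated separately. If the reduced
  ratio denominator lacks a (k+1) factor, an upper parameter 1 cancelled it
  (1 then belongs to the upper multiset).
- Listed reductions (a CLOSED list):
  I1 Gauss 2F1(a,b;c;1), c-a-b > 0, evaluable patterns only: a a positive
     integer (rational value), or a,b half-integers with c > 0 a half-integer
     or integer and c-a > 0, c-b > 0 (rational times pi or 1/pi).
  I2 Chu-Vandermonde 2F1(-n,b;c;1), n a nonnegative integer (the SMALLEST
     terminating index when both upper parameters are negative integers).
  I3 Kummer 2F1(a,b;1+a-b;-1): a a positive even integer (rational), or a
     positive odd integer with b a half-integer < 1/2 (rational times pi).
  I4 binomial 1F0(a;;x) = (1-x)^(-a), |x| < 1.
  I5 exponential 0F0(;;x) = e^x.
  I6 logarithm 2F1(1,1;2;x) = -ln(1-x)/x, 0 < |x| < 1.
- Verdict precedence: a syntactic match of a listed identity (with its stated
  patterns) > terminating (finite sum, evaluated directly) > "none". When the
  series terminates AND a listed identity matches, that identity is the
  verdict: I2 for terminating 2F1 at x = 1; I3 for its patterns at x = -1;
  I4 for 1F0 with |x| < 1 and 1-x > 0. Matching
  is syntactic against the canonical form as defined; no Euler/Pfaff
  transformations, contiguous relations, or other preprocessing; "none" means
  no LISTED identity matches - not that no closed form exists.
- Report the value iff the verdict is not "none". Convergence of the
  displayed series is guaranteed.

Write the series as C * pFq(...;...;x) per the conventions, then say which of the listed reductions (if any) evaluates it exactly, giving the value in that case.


The series (x = 1/4) is 1F0: upper {5/6}, lower {-}, prefactor 9/7. Verdict (x = 1/4): binomial (I4) applies (the 1F0 binomial series: exponent -5/6, x = 1/4). Value: (9/7) * (3/4)^(-5/6).

Key step: x = (1/4) and striking the common factor k + 1/2 reduces the term (C = 9/7).
Adjacent-term ratio: r(k) = (1/4) * (k+5/6) / [(k+1)] ; factor over Q: parameters, x = (1/4), and C = 9/7.


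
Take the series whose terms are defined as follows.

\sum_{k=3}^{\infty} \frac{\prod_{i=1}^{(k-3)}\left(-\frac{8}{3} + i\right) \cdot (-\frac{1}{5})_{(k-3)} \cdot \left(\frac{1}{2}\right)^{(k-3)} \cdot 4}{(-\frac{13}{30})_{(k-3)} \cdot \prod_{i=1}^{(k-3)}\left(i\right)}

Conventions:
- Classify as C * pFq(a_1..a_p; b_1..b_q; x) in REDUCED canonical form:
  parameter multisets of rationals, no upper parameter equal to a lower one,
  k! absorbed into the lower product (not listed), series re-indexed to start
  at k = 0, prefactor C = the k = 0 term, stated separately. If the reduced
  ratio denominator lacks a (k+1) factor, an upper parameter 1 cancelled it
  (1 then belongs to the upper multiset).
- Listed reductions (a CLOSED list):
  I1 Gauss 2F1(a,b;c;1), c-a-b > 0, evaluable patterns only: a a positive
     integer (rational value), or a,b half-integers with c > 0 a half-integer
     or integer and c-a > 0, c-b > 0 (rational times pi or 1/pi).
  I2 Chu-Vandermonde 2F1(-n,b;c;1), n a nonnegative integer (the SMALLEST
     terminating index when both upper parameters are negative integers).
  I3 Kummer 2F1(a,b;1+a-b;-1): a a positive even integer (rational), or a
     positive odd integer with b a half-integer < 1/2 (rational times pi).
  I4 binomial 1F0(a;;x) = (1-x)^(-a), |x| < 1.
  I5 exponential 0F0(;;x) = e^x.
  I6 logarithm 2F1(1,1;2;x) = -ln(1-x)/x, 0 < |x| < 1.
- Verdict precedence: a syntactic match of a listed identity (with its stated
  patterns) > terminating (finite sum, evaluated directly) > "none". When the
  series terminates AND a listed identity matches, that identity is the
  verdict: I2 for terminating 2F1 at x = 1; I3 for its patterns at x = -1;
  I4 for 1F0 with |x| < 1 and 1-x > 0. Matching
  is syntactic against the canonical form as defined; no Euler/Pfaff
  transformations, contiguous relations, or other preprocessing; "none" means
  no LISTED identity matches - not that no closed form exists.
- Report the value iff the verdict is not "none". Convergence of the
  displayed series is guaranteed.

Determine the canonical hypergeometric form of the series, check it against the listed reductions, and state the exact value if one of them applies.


The series (x = \frac{1}{2}) is 2F1: upper {-\frac{5}{3}, -\frac{1}{5}}, lower {-\frac{13}{30}}, prefactor 4. Verdict: none. A 2F1 with upper {-\frac{5}{3}, -\frac{1}{5}} fits none of I1-I6 at x = \frac{1}{2}; the sum runs forever.

Key observation: from the first term 4: the product of the first k integers (C = 4, x = 1/2) is k!.
Step ratio: r(k) = \frac{1}{2} * (k-\frac{5}{3}) (k-\frac{1}{5}) / [(k-\frac{13}{30}) (k+1)] - rational; roots negated = parameters, x = \frac{1}{2}, C = 4.


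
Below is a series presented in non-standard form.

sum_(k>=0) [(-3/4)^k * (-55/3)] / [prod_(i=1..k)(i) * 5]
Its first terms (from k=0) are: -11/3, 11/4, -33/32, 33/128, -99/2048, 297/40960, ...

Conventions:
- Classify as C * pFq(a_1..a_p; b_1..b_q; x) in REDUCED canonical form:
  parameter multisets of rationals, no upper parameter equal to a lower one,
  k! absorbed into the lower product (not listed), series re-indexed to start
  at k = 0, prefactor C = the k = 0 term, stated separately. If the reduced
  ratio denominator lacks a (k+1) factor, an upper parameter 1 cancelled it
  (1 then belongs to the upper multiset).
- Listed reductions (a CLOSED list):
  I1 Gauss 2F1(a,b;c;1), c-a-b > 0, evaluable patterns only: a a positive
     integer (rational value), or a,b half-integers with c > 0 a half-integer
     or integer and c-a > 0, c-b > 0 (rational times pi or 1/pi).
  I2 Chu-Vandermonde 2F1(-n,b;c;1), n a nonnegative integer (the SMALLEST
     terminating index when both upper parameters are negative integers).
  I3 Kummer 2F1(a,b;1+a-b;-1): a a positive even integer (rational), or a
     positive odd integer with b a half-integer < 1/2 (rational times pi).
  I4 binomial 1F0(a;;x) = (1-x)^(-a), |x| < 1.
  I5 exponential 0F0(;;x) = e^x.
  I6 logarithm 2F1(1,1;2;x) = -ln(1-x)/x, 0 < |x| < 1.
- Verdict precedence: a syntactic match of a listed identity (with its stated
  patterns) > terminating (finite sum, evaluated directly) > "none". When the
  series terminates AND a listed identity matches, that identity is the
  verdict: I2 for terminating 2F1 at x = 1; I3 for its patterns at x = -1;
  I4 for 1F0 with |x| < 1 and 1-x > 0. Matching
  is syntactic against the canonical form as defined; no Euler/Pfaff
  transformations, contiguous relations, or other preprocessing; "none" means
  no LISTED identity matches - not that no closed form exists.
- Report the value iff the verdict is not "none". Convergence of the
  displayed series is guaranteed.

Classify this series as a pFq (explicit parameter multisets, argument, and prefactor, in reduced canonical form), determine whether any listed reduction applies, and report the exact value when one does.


Canonical form: C = -11/3 times 0F0 with upper {-}, lower {-}, x = -3/4. Verdict (x = -3/4): the I5 exponential reduction applies (the 0F0 exponential series at x = -3/4). Exact value: (-11/3) * e^(-3/4).

The tell: with t_0 = -11/3, the constant factors (C = -11/3) combine into one prefactor.
Ratio: r(k) = (-3/4) * 1 / [(k+1)] - poly over poly, x = (-3/4) from leading terms; C = -11/3 at k = 0.


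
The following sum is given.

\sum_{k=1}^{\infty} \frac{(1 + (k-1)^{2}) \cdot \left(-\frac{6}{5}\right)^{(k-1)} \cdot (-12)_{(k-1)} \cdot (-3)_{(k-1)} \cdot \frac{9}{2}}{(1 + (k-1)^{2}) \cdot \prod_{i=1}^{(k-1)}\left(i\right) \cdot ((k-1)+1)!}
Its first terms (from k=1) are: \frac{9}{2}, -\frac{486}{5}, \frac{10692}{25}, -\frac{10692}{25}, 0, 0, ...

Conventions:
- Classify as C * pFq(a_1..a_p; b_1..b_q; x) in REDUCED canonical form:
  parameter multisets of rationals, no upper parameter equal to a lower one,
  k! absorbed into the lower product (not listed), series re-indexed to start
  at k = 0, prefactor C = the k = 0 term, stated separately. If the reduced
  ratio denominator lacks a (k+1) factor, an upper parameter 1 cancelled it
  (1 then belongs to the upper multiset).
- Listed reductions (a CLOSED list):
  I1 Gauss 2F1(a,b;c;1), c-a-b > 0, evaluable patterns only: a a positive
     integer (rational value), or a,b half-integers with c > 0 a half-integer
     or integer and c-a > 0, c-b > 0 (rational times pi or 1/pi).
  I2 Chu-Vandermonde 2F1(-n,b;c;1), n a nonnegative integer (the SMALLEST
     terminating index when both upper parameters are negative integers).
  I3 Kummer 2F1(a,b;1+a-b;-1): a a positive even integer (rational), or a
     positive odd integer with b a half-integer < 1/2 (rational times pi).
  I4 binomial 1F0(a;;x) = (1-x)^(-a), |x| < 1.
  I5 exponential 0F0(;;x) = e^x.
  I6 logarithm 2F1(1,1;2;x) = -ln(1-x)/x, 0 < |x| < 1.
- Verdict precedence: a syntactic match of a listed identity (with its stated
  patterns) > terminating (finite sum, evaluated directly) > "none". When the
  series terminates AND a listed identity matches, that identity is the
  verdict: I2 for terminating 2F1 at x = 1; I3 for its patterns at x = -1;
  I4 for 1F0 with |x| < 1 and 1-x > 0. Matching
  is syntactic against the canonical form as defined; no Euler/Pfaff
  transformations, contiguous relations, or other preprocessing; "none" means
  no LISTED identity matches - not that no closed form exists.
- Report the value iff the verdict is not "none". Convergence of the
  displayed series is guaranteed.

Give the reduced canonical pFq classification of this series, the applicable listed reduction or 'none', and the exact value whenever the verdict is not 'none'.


With C = \frac{9}{2}: the canonical form is 2F1(-12, -3; 2; -\frac{6}{5}). Verdict: terminating - no listed pattern fits, but -3 in the upper list cuts the series at k = 3; direct evaluation. Hence: -\frac{927}{10}.

Key observation: t_0 = \frac{9}{2} here, and k^2 + 1 divides numerator and denominator alike; C = 9/2, x = -6/5 after cancelling.
Adjacent-term ratio: r(k) = -\frac{6}{5} * (k-12) (k-3) / [(k+2) (k+1)] - rational; roots negated = parameters, x = -\frac{6}{5}, C = \frac{9}{2}.


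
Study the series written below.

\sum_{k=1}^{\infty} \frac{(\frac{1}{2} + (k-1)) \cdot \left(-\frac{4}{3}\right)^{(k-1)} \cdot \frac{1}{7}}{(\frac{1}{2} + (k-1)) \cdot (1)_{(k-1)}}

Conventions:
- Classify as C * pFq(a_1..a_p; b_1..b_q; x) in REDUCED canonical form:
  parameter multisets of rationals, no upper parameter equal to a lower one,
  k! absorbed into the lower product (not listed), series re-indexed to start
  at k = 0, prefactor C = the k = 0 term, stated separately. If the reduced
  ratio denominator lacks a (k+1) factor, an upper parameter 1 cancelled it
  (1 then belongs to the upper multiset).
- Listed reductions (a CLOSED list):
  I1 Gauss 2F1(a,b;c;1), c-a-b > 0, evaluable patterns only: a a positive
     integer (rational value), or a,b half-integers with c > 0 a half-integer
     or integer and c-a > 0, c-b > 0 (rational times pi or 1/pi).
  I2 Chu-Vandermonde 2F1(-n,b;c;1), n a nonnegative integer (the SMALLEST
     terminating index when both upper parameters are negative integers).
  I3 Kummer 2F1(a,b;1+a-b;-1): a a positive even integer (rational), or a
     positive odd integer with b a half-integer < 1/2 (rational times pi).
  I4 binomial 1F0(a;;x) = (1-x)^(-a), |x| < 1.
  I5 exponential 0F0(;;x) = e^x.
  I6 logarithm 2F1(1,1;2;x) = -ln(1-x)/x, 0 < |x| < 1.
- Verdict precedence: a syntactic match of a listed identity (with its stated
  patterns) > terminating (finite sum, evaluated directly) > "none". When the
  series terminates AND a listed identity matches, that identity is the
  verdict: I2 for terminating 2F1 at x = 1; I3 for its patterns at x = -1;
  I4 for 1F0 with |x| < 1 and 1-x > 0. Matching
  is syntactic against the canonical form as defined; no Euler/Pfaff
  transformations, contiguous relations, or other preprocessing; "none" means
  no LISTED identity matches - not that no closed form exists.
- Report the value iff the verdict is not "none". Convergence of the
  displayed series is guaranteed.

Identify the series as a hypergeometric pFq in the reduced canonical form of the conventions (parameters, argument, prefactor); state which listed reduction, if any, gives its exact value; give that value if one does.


First insight: from the first term \frac{1}{7}: k + 1/2 divides numerator and denominator alike; C = 1/7, x = -4/3 after cancelling.
Adjacent-term ratio: r(k) = -\frac{4}{3} * 1 / [(k+1)] - rational in k. x = -\frac{4}{3}; t_0 = \frac{1}{7}; negate the roots.

This is \frac{1}{7} * 0F0(-; -; -\frac{4}{3}) in reduced canonical form. Verdict: the I5 exponential reduction fires (the 0F0 exponential series at x = -\frac{4}{3}). Hence: \frac{1}{7} \cdot e^{-\frac{4}{3}}.


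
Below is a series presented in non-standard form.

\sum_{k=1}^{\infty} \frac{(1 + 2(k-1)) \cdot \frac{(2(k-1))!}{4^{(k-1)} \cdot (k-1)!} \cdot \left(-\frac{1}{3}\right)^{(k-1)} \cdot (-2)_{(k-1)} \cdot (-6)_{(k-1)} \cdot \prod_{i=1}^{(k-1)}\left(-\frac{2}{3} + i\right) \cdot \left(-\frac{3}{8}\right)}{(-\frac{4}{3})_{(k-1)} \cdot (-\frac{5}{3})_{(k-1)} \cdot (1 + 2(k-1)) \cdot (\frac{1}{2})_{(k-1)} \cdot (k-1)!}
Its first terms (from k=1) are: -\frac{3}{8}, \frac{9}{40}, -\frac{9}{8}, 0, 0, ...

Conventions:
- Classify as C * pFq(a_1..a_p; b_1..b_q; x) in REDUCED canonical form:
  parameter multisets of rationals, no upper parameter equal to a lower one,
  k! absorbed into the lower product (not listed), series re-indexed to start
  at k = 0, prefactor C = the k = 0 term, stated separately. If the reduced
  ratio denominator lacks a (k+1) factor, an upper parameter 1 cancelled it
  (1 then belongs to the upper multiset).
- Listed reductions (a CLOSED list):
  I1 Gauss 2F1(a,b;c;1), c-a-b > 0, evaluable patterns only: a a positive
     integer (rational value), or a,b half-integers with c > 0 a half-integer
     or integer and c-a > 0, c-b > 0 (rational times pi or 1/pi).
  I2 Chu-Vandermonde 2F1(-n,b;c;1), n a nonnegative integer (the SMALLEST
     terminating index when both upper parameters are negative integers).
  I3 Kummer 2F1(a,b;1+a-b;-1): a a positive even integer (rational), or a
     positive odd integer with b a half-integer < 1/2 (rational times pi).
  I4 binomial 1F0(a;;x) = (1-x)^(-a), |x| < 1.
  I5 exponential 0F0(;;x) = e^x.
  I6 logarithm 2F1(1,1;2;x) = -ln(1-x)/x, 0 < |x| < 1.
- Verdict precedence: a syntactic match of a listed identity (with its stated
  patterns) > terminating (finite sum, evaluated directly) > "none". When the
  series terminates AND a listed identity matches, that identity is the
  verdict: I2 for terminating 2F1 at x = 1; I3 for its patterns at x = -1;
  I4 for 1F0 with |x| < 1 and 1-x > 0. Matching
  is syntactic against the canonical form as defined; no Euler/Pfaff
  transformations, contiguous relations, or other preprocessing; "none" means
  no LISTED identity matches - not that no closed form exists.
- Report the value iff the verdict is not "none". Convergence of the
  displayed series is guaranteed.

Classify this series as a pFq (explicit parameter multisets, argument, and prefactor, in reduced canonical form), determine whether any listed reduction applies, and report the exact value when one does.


At argument -\frac{1}{3}: a 3F2 with upper {-6, -2, \frac{1}{3}}, lower {-\frac{5}{3}, -\frac{4}{3}}, scaled by C = -\frac{3}{8}. Verdict: terminating at k = 2: the factor (-2)_k kills every later term; summing the 3 survivors is exact. Value: -\frac{51}{40}.

The tell: with t_0 = -\frac{3}{8}, the parameter 3/2 appears in both the upper and lower lists and cancels.
Consecutive-term ratio: r(k) = -\frac{1}{3} * (k-6) (k-2) (k+\frac{1}{3}) / [(k-\frac{5}{3}) (k-\frac{4}{3}) (k+1)] ; factor over Q: parameters, x = -\frac{1}{3}, and C = -\frac{3}{8}.


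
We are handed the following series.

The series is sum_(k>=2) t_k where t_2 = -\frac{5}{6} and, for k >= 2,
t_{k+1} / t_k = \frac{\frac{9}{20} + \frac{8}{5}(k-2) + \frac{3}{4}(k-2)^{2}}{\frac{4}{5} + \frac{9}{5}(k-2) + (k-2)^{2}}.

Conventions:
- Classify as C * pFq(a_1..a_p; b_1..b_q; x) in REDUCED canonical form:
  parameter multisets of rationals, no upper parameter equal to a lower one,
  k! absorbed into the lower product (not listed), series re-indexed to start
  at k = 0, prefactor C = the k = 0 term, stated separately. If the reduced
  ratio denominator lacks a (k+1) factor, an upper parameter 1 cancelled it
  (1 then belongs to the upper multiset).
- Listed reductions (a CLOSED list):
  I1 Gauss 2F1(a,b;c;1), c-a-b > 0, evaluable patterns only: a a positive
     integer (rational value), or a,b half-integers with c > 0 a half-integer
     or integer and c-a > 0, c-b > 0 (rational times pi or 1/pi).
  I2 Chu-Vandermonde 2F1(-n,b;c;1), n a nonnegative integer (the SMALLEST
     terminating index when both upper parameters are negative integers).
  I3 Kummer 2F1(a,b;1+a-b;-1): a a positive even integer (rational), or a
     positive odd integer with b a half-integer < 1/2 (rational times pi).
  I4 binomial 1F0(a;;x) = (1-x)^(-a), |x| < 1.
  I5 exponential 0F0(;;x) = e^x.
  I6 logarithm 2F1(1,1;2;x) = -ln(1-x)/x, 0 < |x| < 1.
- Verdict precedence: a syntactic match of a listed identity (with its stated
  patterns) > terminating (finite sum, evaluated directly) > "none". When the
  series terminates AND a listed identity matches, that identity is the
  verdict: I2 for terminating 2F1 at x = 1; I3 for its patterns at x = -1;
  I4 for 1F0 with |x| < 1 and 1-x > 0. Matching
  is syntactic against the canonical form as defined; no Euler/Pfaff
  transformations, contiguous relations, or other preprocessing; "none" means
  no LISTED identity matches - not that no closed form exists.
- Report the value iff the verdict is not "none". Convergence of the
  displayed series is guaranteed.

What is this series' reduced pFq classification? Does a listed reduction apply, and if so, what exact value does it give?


This is -\frac{5}{6} * 2F1(\frac{1}{3}, \frac{9}{5}; \frac{4}{5}; \frac{3}{4}) in reduced canonical form. Verdict: none - this 2F1 at x = \frac{3}{4} matches no listed pattern, and upper {\frac{1}{3}, \frac{9}{5}} holds no stopper.

First insight: with t_0 = -\frac{5}{6}, the expanded ratio factors over Q; C = -5/6, roots give parameters.
Adjacent-term ratio: r(k) = \frac{3}{4} * (k+\frac{1}{3}) (k+\frac{9}{5}) / [(k+\frac{4}{5}) (k+1)] - rational; roots negated = parameters, x = \frac{3}{4}, C = -\frac{5}{6}.


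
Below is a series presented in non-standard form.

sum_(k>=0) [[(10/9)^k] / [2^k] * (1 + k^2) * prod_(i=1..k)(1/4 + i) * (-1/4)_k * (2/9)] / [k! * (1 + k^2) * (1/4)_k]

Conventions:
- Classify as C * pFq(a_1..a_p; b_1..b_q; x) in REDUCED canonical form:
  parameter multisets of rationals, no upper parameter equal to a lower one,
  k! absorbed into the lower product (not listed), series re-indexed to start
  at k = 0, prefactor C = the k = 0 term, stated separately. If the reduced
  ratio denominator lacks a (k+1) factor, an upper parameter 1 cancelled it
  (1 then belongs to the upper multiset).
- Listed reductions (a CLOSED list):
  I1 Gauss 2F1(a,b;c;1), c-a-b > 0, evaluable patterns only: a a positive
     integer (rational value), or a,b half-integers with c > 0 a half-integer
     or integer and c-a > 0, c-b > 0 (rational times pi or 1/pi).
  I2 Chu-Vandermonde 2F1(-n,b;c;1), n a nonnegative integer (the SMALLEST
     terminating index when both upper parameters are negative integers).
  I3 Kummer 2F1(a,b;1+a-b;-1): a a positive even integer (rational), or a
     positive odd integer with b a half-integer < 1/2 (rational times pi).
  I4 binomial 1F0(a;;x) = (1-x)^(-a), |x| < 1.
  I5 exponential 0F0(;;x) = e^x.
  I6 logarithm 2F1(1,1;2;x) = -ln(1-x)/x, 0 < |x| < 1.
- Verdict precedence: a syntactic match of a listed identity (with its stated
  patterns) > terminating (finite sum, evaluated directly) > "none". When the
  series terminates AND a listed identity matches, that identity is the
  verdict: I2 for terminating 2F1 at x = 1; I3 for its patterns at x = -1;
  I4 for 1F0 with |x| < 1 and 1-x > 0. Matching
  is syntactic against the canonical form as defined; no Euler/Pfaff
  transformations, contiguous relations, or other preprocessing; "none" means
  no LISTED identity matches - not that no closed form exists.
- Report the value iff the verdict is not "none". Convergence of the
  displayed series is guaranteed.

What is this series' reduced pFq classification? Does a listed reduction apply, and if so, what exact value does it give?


The series (x = 5/9) is 2F1: upper {-1/4, 5/4}, lower {1/4}, prefactor 2/9. Verdict: none - this 2F1 at x = 5/9 matches no listed pattern, and upper {-1/4, 5/4} holds no stopper.

The tell: t_0 = 2/9 here, and the two k-th powers (prefactor 2/9) combine into one argument.
Step ratio: r(k) = (5/9) * (k-1/4) (k+5/4) / [(k+1/4) (k+1)] - rational in k, leading ratio (5/9); with t_0 = 2/9, classification follows.


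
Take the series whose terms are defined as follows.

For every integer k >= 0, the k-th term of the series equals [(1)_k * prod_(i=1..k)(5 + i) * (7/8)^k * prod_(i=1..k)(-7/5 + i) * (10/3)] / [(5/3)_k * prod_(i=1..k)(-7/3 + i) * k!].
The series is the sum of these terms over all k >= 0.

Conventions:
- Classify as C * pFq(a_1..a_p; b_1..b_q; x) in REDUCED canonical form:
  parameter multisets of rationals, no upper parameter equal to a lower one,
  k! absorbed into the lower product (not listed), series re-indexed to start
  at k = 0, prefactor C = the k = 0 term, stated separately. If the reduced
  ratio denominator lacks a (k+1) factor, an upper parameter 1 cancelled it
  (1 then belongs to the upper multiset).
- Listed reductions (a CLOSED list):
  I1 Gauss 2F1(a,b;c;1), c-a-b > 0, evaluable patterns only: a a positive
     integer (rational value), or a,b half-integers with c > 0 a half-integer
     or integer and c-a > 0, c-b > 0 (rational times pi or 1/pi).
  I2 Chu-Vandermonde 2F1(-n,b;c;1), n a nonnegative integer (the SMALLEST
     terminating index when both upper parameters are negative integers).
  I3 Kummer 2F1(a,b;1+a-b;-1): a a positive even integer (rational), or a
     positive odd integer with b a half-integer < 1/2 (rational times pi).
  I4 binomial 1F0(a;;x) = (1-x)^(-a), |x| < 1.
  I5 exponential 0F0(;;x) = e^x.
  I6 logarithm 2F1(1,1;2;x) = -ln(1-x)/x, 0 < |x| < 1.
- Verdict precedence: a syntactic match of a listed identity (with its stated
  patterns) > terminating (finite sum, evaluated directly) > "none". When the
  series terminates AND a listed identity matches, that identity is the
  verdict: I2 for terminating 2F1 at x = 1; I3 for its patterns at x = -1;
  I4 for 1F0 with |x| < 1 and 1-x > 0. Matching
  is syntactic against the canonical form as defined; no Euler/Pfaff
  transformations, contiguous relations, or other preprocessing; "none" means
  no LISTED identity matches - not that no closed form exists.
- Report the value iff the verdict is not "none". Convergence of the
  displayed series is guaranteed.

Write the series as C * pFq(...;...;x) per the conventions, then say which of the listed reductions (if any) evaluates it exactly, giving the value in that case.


This is 10/3 * 3F2(-2/5, 1, 6; -4/3, 5/3; 7/8) in reduced canonical form. Verdict: none. A 3F2 with upper {-2/5, 1, 6} fits none of I1-I6 at x = 7/8; the sum runs forever.

First insight: t_0 = 10/3 here, and the lower running product (prefactor 10/3) is a rising factorial.
Term ratio: r(k) = (7/8) * (k-2/5) (k+1) (k+6) / [(k-4/3) (k+5/3) (k+1)] - rational in k, leading ratio (7/8); with t_0 = 10/3, classification follows.


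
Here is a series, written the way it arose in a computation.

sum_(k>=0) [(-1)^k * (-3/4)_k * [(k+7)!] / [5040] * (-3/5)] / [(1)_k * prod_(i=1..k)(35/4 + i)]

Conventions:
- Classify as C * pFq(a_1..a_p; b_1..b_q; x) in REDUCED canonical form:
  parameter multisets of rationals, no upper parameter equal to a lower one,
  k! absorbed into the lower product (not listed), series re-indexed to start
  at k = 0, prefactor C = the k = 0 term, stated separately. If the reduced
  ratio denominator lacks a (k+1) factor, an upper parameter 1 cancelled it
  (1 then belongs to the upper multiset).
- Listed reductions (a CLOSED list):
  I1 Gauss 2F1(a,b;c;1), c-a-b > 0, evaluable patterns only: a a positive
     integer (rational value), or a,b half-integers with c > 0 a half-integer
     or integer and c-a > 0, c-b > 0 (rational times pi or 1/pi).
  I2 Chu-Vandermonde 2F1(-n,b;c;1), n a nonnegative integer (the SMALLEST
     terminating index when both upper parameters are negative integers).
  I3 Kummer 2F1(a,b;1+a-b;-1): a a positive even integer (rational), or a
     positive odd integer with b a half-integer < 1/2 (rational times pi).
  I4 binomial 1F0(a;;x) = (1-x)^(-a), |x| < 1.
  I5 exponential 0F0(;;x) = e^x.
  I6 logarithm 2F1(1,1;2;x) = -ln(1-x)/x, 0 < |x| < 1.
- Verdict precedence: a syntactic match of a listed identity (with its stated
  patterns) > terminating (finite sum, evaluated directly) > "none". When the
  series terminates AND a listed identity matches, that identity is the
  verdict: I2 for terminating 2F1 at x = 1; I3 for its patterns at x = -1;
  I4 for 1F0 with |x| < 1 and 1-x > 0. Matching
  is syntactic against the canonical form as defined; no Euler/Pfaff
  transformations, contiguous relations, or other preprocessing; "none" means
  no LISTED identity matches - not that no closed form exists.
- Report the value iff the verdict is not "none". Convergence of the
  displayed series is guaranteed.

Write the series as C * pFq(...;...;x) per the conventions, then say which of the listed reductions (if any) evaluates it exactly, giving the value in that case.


This is -3/5 * 2F1(-3/4, 8; 39/4; -1) in reduced canonical form. Verdict: Kummer's theorem (I3) fires (x = -1; c = 39/4 equals 1+a-b for upper {-3/4, 8}: listed pattern). Value: -19251/20480.

The tell: t_0 being -3/5, the factorial ratio (C = -3/5) (k+a-1)!/(a-1)! is a rising factorial (a)_k.
Ratio: r(k) = (-1) * (k-3/4) (k+8) / [(k+39/4) (k+1)] - rational in k. x = (-1); t_0 = -3/5; negate the roots.


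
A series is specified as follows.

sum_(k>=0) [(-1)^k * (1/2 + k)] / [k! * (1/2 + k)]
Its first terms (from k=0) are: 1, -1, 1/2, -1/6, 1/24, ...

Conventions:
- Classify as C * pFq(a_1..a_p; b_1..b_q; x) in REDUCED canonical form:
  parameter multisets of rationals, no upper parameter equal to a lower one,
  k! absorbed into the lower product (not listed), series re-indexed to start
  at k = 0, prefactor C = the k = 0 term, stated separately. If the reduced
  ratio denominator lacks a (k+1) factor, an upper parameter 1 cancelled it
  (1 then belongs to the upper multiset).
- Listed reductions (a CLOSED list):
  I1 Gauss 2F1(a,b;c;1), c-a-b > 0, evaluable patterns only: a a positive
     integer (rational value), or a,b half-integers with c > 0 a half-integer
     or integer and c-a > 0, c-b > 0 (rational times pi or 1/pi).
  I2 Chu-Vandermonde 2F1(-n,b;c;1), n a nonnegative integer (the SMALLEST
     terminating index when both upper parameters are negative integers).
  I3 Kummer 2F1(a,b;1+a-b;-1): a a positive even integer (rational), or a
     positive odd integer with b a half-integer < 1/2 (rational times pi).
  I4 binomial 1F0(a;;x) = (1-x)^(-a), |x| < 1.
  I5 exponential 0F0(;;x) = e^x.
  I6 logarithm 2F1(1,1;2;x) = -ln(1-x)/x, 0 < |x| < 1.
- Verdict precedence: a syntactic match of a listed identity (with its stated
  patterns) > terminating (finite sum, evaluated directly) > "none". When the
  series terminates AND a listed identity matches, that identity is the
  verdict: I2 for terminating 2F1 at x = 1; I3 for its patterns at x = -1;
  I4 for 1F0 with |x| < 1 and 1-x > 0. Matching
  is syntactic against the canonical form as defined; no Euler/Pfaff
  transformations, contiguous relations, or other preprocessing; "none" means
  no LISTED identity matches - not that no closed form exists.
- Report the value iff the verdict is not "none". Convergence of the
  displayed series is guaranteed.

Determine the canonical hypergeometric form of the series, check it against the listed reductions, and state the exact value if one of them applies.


First insight: t_0 being 1, striking the common factor k + 1/2 reduces the term (prefactor 1).
Consecutive-term ratio: r(k) = (-1) * 1 / [(k+1)] - rational in k, leading ratio (-1); with t_0 = 1, classification follows.

x = -1 here; the reduced form reads 0F0, upper {-}, lower {-}, C = 1. Verdict: this is the I5 exponential reduction (the 0F0 exponential series at x = -1). Sum: e^(-1).


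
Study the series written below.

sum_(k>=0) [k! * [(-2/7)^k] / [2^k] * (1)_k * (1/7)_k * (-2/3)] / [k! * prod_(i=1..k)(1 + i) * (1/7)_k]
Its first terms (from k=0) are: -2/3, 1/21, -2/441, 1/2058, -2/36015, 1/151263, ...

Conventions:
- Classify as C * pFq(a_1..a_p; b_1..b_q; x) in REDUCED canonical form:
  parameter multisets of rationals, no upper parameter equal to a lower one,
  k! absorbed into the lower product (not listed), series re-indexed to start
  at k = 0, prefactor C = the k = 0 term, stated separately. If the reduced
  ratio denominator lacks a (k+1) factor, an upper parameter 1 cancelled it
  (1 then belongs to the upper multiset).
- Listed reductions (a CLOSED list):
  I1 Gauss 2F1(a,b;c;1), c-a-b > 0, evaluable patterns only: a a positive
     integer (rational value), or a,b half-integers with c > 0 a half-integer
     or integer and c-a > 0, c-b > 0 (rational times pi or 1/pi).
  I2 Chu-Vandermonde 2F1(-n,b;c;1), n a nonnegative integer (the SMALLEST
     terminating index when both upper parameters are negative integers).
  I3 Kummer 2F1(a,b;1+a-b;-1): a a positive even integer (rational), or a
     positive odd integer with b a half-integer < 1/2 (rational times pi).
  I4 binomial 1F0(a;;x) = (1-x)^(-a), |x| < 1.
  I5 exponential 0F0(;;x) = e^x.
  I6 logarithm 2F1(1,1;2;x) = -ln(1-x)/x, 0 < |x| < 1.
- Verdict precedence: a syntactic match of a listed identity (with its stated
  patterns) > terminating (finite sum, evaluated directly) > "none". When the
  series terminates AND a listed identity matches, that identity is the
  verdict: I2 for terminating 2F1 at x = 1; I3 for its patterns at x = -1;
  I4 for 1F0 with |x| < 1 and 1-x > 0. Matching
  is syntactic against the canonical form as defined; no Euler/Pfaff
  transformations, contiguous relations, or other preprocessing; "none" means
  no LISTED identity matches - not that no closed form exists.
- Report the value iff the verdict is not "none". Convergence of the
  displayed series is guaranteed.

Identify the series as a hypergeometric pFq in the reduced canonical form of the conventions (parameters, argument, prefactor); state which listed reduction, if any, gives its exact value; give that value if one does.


First insight: with t_0 = -2/3, the two k-th powers (C = -2/3) combine into one argument.
Consecutive-term ratio: r(k) = (-1/7) * (k+1) (k+1) / [(k+2) (k+1)] ; factor over Q: parameters, x = (-1/7), and C = -2/3.

This is -2/3 * 2F1(1, 1; 2; -1/7) in reduced canonical form. Verdict at x = -1/7: logarithm (I6) matches (the logarithm: parameters (1,1;2), x = -1/7). Sum: (-14/3) * ln(8/7).


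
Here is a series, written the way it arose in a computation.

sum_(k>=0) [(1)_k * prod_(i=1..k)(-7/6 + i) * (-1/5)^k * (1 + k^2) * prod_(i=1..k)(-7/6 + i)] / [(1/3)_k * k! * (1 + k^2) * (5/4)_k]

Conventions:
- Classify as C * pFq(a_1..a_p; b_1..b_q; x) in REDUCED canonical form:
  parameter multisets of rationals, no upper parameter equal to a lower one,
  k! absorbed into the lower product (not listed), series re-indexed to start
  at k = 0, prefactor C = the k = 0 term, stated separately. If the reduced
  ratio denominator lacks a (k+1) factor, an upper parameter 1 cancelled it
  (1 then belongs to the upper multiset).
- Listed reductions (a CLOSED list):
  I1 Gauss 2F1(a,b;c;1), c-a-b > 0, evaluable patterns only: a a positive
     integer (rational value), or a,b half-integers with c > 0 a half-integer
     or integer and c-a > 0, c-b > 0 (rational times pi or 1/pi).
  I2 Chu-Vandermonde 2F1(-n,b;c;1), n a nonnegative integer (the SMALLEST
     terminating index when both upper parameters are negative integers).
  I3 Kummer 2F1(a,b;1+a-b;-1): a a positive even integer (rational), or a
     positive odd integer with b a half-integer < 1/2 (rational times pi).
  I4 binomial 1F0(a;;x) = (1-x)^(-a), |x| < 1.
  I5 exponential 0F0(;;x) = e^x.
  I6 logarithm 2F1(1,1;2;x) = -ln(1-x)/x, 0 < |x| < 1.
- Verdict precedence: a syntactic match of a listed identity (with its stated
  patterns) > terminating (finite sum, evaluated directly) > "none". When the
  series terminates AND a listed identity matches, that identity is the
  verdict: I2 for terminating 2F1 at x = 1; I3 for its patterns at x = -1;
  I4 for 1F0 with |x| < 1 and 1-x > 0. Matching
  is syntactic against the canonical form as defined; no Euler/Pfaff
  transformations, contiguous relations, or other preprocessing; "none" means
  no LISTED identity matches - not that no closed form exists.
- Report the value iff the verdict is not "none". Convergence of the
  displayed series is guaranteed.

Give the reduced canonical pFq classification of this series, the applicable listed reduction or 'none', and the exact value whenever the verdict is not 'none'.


This is 1 * 3F2(-1/6, -1/6, 1; 1/3, 5/4; -1/5) in reduced canonical form. Verdict: no listed reduction: x = -1/5 and upper {-1/6, -1/6, 1} fail every I1-I6 pattern.

Key step: t_0 = 1 here, and the running product (C = 1, x = -1/5) telescopes to a rising factorial.
Adjacent-term ratio: r(k) = (-1/5) * (k-1/6) (k-1/6) (k+1) / [(k+1/3) (k+5/4) (k+1)] - rational in k, leading ratio (-1/5); with t_0 = 1, classification follows.


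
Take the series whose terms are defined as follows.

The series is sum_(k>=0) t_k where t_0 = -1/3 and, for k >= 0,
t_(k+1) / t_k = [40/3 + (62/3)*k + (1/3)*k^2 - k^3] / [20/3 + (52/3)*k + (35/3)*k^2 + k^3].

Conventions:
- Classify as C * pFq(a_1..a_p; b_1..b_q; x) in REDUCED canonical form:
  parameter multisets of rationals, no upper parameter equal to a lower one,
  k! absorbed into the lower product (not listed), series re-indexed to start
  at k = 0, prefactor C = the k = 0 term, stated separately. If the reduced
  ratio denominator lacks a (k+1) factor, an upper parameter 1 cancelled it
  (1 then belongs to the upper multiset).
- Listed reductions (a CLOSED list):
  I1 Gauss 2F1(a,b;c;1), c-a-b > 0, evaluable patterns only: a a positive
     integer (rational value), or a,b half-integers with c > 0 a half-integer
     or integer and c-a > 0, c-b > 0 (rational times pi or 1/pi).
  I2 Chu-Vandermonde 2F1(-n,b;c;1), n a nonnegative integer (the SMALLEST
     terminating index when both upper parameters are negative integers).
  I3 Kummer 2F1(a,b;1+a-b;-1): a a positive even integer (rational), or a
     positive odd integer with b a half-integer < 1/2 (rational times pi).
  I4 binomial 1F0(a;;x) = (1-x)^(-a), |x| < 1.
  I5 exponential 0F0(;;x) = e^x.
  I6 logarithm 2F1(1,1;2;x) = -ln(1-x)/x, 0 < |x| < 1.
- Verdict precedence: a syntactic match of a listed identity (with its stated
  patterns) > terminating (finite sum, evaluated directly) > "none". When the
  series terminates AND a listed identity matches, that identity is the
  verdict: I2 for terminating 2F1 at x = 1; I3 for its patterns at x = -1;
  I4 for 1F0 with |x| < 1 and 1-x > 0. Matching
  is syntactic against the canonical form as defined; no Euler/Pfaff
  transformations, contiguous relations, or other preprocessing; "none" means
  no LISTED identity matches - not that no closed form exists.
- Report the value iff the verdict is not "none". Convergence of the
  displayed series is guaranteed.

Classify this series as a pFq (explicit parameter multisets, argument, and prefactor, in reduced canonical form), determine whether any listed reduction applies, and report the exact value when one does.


With C = -1/3: the canonical form is 2F1(-5, 4; 10; -1). Verdict: Kummer's theorem (I3) applies (x = -1; c = 10 equals 1+a-b for upper {-5, 4}: listed pattern). Value: -2.

First insight: x = (-1) and cancel k + 2/3 from the displayed ratio first; then C = -1/3.
Consecutive-term ratio: r(k) = (-1) * (k-5) (k+4) / [(k+10) (k+1)] - rational; roots negated = parameters, x = (-1), C = -1/3.
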